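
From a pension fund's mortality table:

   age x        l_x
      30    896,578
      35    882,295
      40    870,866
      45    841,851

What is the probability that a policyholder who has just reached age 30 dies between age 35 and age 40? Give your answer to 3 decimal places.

We want 5|5q30 = (l_35 − l_40)/l_30.
This is the probability of reaching 35 but not 40, conditional on being alive at 30: (l_35 − l_40) / l_30.
= (882,295 − 870,866) / 896,578 = 11,429 / 896,578 = 0.012747.

0.013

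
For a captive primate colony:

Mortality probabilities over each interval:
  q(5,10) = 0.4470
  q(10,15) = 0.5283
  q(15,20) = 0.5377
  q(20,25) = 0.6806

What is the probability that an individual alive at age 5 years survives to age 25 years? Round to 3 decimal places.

0.039

Survival from 5 to 25 is the product of surviving each interval: (1 − 0.4470) × (1 − 0.5283) × (1 − 0.5377) × (1 − 0.6806).
= 0.5530 × 0.4717 × 0.4623 × 0.3194 = 0.038517.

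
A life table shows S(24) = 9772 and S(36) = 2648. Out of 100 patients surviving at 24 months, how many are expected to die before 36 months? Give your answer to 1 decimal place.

72.9

The relevant probability is 1 − 2648/9772 = 0.729022.
Expected number = 100 × 0.729022 = 72.9.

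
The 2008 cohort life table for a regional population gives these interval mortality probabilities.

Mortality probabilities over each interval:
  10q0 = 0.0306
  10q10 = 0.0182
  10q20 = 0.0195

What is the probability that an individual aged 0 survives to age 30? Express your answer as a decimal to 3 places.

0.933

30p0 = (1 − 0.0306) × (1 − 0.0182) × (1 − 0.0195).
= 0.9694 × 0.9818 × 0.9805 = 0.933198.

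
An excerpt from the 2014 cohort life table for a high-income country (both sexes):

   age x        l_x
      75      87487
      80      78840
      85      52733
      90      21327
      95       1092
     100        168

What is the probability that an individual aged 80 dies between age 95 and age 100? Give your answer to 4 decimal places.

0.0117

We want 15|5q80 = (l_95 − l_100)/l_80.
This is the probability of reaching 95 but not 100, conditional on being alive at 80: (l_95 − l_100) / l_80.
= (1092 − 168) / 78840 = 924 / 78840 = 0.011720.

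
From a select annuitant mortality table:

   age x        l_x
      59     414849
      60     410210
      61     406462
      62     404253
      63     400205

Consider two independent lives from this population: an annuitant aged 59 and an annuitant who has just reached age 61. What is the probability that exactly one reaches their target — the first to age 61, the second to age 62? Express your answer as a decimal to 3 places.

p₁ = l_61/l_59 = 406462/414849 = 0.979783; p₂ = l_62/l_61 = 404253/406462 = 0.994565.
P(exactly one) = p₁(1−p₂) + (1−p₁)p₂ = 0.005325 + 0.020107 = 0.025432.

0.025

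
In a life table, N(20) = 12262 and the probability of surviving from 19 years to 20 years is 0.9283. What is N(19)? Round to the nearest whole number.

13209

N(19) = N(20) / p = 12262 / 0.9283 = 13209.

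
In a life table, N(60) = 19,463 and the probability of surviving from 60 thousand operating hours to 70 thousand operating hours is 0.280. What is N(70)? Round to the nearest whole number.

5450

N(70) = N(60) × p = 19,463 × 0.280 = 5450.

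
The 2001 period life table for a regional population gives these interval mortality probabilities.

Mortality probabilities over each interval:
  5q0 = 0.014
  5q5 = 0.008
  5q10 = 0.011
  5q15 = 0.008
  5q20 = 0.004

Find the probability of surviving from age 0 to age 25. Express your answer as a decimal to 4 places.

Survival from 0 to 25 is the product of surviving each interval: (1 − 0.014) × (1 − 0.008) × (1 − 0.011) × (1 − 0.008) × (1 − 0.004).
= 0.986 × 0.992 × 0.989 × 0.992 × 0.996 = 0.955775.

0.9558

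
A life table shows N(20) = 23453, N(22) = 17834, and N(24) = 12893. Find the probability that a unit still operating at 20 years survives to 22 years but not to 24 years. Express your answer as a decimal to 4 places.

0.2107

This is the probability of reaching 22 but not 24, conditional on being operational at 20: (N(22) − N(24)) / N(20).
= (17834 − 12893) / 23453 = 4941 / 23453 = 0.210677.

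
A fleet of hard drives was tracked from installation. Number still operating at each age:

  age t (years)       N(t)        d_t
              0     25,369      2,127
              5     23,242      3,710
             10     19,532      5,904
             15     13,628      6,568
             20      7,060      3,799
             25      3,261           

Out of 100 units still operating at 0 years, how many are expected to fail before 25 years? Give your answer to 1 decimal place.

87.1

The relevant probability is 1 − 3,261/25,369 = 0.871457.
Expected number = 100 × 0.871457 = 87.1.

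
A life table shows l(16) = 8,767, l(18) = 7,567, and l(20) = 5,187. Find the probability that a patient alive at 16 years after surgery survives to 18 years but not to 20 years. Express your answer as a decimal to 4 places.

0.2715

This is the probability of reaching 18 but not 20, conditional on being alive at 16: (l(18) − l(20)) / l(16).
= (7,567 − 5,187) / 8,767 = 2,380 / 8,767 = 0.271473.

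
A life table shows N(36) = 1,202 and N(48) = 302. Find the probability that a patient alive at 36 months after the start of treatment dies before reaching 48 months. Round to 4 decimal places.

0.7488

P(die before 48 | alive at 36) = 1 − N(48)/N(36) = 1 − 302/1,202 = (900)/1,202 = 0.748752.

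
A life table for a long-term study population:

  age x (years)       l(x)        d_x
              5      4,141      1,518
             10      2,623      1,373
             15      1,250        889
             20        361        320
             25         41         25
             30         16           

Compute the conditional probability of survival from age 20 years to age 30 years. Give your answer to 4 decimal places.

The conditional survival probability is l(30)/l(20) = 16/361 = 0.044321.

0.0443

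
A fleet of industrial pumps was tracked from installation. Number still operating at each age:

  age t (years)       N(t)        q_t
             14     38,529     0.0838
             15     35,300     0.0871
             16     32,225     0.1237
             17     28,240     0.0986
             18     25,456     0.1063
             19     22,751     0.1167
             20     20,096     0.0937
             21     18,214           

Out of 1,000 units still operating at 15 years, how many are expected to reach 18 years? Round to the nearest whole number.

The relevant probability is 25,456/35,300 = 0.721133.
Expected number = 1,000 × 0.721133 = 721.

721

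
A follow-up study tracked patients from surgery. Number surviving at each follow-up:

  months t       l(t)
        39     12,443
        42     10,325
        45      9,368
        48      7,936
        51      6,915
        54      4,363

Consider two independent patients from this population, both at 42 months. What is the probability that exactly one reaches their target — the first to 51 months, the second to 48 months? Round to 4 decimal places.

0.4088

p₁ = l(51)/l(42) = 6,915/10,325 = 0.669734; p₂ = l(48)/l(42) = 7,936/10,325 = 0.768620.
P(exactly one) = p₁(1−p₂) + (1−p₁)p₂ = 0.154963 + 0.253849 = 0.408812.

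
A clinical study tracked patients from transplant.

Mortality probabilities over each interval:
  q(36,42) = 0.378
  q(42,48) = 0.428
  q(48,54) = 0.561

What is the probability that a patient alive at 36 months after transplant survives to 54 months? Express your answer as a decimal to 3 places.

P(survive 36→54) = (1 − 0.378) × (1 − 0.428) × (1 − 0.561).
= 0.622 × 0.572 × 0.439 = 0.156189.

0.156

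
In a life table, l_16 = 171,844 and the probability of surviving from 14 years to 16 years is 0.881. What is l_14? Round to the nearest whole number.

195056

l_14 = l_16 / p = 171,844 / 0.881 = 195056.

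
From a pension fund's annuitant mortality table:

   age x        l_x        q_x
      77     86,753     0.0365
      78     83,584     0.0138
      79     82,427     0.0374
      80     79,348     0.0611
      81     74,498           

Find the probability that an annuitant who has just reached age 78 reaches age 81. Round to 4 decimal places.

We want 3p78 = l_81/l_78.
The conditional survival probability is l_81/l_78 = 74,498/83,584 = 0.891295.

0.8913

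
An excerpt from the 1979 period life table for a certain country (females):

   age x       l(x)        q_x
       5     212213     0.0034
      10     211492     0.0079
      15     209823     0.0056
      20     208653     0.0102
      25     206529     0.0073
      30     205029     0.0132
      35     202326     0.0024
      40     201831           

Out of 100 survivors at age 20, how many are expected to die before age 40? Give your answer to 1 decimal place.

The relevant probability is 1 − 201831/208653 = 0.032695.
Expected number = 100 × 0.032695 = 3.3.

3.3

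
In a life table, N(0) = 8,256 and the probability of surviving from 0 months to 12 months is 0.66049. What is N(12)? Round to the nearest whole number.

N(12) = N(0) × p = 8,256 × 0.66049 = 5453.

5453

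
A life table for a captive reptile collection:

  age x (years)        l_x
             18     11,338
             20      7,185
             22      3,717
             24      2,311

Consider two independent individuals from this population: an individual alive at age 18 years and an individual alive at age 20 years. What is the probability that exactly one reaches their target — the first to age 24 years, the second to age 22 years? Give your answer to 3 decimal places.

p₁ = l_24/l_18 = 2,311/11,338 = 0.203828; p₂ = l_22/l_20 = 3,717/7,185 = 0.517328.
P(exactly one) = p₁(1−p₂) + (1−p₁)p₂ = 0.098382 + 0.411882 = 0.510264.

0.510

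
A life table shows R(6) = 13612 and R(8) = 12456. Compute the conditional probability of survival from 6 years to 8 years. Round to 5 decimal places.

0.91507

The conditional survival probability is R(8)/R(6) = 12456/13612 = 0.915075.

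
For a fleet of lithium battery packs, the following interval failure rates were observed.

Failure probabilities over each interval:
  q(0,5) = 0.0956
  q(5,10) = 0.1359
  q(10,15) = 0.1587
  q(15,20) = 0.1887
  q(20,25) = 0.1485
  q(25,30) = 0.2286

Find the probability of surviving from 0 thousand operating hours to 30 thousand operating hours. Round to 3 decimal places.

P(survive 0→30) = (1 − 0.0956) × (1 − 0.1359) × (1 − 0.1587) × (1 − 0.1887) × (1 − 0.1485) × (1 − 0.2286).
= 0.9044 × 0.8641 × 0.8413 × 0.8113 × 0.8515 × 0.7714 = 0.350365.

0.350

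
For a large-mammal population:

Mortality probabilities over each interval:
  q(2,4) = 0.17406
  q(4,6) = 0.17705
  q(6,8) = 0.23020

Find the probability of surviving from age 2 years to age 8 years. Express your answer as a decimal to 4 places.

0.5232

Survival from 2 to 8 is the product of surviving each interval: (1 − 0.17406) × (1 − 0.17705) × (1 − 0.23020).
= 0.82594 × 0.82295 × 0.76980 = 0.523239.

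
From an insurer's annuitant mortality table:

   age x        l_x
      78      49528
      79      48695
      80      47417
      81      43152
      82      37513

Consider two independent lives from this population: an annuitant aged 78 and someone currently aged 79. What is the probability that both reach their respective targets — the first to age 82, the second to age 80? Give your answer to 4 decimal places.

p₁ = l_82/l_78 = 37513/49528 = 0.757410; p₂ = l_80/l_79 = 47417/48695 = 0.973755.
P(both) = p₁ × p₂ = 0.757410 × 0.973755 = 0.737532.

0.7375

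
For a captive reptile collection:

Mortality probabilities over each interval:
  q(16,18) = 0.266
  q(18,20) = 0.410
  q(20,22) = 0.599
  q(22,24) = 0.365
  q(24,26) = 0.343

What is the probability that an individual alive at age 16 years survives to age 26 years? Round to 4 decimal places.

Chaining the interval survival probabilities: (1 − 0.266) × (1 − 0.410) × (1 − 0.599) × (1 − 0.365) × (1 − 0.343).
= 0.734 × 0.590 × 0.401 × 0.635 × 0.657 = 0.072449.

0.0724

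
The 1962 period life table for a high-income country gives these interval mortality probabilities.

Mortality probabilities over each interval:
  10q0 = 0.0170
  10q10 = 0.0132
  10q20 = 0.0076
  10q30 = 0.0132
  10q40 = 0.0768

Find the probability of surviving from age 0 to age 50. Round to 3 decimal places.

0.877

Chaining the interval survival probabilities: (1 − 0.0170) × (1 − 0.0132) × (1 − 0.0076) × (1 − 0.0132) × (1 − 0.0768).
= 0.9830 × 0.9868 × 0.9924 × 0.9868 × 0.9232 = 0.876989.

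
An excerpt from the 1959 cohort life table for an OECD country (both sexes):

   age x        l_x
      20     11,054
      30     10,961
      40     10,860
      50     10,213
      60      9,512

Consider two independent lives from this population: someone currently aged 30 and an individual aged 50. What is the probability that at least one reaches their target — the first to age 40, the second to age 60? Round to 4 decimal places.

0.9994

p₁ = l_40/l_30 = 10,860/10,961 = 0.990786; p₂ = l_60/l_50 = 9,512/10,213 = 0.931362.
P(at least one) = 1 − (1−p₁)(1−p₂) = 1 − 0.009214 × 0.068638 = 0.999368.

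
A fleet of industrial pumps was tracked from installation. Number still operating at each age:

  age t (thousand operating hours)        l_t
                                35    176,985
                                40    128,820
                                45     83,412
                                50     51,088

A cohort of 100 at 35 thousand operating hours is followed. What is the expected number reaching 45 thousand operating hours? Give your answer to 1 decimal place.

47.1

The relevant probability is 83,412/176,985 = 0.471294.
Expected number = 100 × 0.471294 = 47.1.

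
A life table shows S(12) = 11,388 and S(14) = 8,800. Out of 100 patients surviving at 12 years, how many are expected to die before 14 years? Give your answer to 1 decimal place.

The relevant probability is 1 − 8,800/11,388 = 0.227257.
Expected number = 100 × 0.227257 = 22.7.

22.7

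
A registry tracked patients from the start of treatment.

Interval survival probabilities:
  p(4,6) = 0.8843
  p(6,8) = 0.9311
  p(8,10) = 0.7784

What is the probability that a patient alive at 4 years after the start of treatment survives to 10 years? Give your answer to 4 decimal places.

The overall survival probability is 0.8843 × 0.9311 × 0.7784.
= 0.640913.

0.6409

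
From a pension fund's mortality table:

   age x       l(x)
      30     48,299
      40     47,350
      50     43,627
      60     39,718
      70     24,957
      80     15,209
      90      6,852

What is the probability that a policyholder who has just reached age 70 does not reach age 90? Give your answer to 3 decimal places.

0.725

P(die before 90 | alive at 70) = 1 − l(90)/l(70) = 1 − 6,852/24,957 = (18,105)/24,957 = 0.725448.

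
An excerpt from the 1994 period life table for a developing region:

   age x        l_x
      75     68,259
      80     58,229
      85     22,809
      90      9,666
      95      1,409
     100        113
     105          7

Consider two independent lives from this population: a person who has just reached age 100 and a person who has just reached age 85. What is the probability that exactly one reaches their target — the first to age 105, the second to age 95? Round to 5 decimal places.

0.11607

p₁ = l_105/l_100 = 7/113 = 0.061947; p₂ = l_95/l_85 = 1,409/22,809 = 0.061774.
P(exactly one) = p₁(1−p₂) + (1−p₁)p₂ = 0.058120 + 0.057947 = 0.116068.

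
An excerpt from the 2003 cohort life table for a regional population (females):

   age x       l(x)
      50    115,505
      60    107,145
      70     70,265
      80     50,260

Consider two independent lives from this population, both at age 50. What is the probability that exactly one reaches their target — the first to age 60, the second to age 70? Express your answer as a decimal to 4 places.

0.4074

p₁ = l(60)/l(50) = 107,145/115,505 = 0.927622; p₂ = l(70)/l(50) = 70,265/115,505 = 0.608329.
P(exactly one) = p₁(1−p₂) + (1−p₁)p₂ = 0.363323 + 0.044030 = 0.407352.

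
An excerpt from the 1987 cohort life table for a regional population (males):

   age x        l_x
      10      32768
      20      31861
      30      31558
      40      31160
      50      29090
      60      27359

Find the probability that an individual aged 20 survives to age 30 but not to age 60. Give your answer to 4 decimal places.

We want 10|30q20 = (l_30 − l_60)/l_20.
This is the probability of reaching 30 but not 60, conditional on being alive at 20: (l_30 − l_60) / l_20.
= (31558 − 27359) / 31861 = 4199 / 31861 = 0.131791.

0.1318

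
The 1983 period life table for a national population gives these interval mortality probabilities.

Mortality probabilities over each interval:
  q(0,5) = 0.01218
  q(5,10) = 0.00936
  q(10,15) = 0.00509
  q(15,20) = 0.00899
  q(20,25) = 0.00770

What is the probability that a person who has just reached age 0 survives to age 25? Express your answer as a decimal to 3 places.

Chaining the interval survival probabilities: (1 − 0.01218) × (1 − 0.00936) × (1 − 0.00509) × (1 − 0.00899) × (1 − 0.00770).
= 0.98782 × 0.99064 × 0.99491 × 0.99101 × 0.99230 = 0.957411.

0.957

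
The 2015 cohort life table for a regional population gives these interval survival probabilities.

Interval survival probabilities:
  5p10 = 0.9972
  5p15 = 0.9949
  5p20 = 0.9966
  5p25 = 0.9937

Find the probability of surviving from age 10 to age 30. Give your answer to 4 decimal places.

The overall survival probability is 0.9972 × 0.9949 × 0.9966 × 0.9937.
= 0.982512.

0.9825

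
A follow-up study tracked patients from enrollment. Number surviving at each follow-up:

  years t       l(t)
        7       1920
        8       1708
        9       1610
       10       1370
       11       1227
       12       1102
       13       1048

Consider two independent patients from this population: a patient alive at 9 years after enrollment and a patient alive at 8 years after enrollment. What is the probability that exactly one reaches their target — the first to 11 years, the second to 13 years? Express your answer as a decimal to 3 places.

p₁ = l(11)/l(9) = 1227/1610 = 0.762112; p₂ = l(13)/l(8) = 1048/1708 = 0.613583.
P(exactly one) = p₁(1−p₂) + (1−p₁)p₂ = 0.294493 + 0.145964 = 0.440457.

0.440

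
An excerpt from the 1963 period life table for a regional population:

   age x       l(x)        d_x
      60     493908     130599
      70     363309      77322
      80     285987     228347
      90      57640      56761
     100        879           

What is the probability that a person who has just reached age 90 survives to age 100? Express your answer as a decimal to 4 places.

The conditional survival probability is l(100)/l(90) = 879/57640 = 0.015250.

0.0152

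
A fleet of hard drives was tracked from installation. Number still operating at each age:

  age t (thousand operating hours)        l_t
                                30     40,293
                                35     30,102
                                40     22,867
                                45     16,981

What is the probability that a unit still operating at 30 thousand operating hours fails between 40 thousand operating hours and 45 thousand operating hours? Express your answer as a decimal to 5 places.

This is the probability of reaching 40 but not 45, conditional on being operational at 30: (l_40 − l_45) / l_30.
= (22,867 − 16,981) / 40,293 = 5,886 / 40,293 = 0.146080.

0.14608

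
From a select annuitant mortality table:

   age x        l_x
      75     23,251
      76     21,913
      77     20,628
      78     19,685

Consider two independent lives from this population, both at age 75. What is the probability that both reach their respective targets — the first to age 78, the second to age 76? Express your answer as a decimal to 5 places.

0.79791

p₁ = l_78/l_75 = 19,685/23,251 = 0.846630; p₂ = l_76/l_75 = 21,913/23,251 = 0.942454.
P(both) = p₁ × p₂ = 0.846630 × 0.942454 = 0.797910.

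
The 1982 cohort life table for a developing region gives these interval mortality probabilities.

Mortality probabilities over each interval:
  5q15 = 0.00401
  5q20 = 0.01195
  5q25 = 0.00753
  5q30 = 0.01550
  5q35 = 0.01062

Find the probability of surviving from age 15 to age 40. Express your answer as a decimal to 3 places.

Survival from 15 to 40 is the product of surviving each interval: (1 − 0.00401) × (1 − 0.01195) × (1 − 0.00753) × (1 − 0.01550) × (1 − 0.01062).
= 0.99599 × 0.98805 × 0.99247 × 0.98450 × 0.98938 = 0.951328.

0.951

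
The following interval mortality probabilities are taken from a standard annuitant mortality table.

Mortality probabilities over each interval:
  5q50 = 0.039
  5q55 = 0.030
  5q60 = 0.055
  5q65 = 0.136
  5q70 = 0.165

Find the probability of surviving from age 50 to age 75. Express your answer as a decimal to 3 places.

The overall survival probability is (1 − 0.039) × (1 − 0.030) × (1 − 0.055) × (1 − 0.136) × (1 − 0.165).
= 0.961 × 0.970 × 0.945 × 0.864 × 0.835 = 0.635517.

0.636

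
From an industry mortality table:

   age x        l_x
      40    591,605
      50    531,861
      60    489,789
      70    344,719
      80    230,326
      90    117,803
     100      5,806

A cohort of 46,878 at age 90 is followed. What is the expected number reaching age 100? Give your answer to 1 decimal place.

2310.4

The relevant probability is 5,806/117,803 = 0.049286.
Expected number = 46,878 × 0.049286 = 2310.4.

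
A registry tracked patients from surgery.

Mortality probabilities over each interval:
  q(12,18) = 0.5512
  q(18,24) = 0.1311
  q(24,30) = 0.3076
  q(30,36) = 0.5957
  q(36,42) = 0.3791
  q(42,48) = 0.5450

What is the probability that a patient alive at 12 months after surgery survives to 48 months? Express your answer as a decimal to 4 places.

0.0308

P(survive 12→48) = (1 − 0.5512) × (1 − 0.1311) × (1 − 0.3076) × (1 − 0.5957) × (1 − 0.3791) × (1 − 0.5450).
= 0.4488 × 0.8689 × 0.6924 × 0.4043 × 0.6209 × 0.4550 = 0.030840.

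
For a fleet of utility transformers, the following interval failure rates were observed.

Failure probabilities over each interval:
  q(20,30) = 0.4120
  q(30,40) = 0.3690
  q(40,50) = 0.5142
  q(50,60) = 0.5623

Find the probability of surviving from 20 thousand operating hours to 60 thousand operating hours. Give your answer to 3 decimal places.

The overall survival probability is (1 − 0.4120) × (1 − 0.3690) × (1 − 0.5142) × (1 − 0.5623).
= 0.5880 × 0.6310 × 0.4858 × 0.4377 = 0.078893.

0.079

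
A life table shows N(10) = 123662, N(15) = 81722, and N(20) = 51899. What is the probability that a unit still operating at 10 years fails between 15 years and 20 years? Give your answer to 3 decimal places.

0.241

This is the probability of reaching 15 but not 20, conditional on being operational at 10: (N(15) − N(20)) / N(10).
= (81722 − 51899) / 123662 = 29823 / 123662 = 0.241165.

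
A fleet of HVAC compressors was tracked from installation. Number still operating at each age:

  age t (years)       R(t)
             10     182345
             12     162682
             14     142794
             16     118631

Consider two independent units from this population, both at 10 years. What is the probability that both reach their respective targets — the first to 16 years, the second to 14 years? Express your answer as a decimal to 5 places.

0.50947

p₁ = R(16)/R(10) = 118631/182345 = 0.650585; p₂ = R(14)/R(10) = 142794/182345 = 0.783098.
P(both) = p₁ × p₂ = 0.650585 × 0.783098 = 0.509472.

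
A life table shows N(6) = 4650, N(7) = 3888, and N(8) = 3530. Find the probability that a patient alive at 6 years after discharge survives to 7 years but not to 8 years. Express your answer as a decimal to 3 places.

0.077

This is the probability of reaching 7 but not 8, conditional on being alive at 6: (N(7) − N(8)) / N(6).
= (3888 − 3530) / 4650 = 358 / 4650 = 0.076989.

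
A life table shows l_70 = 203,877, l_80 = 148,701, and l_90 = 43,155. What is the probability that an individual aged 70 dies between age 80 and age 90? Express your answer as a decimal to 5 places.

We want 10|10q70 = (l_80 − l_90)/l_70.
This is the probability of reaching 80 but not 90, conditional on being alive at 70: (l_80 − l_90) / l_70.
= (148,701 − 43,155) / 203,877 = 105,546 / 203,877 = 0.517694.

0.51769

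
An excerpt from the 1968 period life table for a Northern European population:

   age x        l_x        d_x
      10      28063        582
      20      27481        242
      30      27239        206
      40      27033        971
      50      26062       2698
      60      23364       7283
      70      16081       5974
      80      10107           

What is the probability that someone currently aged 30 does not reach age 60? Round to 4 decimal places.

P(die before 60 | alive at 30) = 1 − l_60/l_30 = 1 − 23364/27239 = (3875)/27239 = 0.142259.

0.1423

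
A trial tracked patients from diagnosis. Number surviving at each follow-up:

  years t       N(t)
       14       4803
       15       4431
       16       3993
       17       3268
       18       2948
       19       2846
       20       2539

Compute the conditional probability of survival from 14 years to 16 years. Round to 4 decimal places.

0.8314

The conditional survival probability is N(16)/N(14) = 3993/4803 = 0.831355.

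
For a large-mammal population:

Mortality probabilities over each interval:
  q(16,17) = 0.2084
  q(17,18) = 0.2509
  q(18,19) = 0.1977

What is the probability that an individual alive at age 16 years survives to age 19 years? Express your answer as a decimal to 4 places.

Survival from 16 to 19 is the product of surviving each interval: (1 − 0.2084) × (1 − 0.2509) × (1 − 0.1977).
= 0.7916 × 0.7491 × 0.8023 = 0.475754.

0.4758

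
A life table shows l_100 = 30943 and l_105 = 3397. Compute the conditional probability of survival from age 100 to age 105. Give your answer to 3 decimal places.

The conditional survival probability is l_105/l_100 = 3397/30943 = 0.109783.

0.110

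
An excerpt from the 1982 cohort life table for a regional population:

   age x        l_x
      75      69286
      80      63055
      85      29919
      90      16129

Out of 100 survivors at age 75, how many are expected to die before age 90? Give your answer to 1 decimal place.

76.7

The relevant probability is 1 − 16129/69286 = 0.767211.
Expected number = 100 × 0.767211 = 76.7.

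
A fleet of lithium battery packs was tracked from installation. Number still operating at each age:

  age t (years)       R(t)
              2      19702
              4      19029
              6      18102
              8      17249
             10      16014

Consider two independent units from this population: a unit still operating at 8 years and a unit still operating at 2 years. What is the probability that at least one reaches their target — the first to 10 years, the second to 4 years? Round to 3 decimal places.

p₁ = R(10)/R(8) = 16014/17249 = 0.928402; p₂ = R(4)/R(2) = 19029/19702 = 0.965841.
P(at least one) = 1 − (1−p₁)(1−p₂) = 1 − 0.071598 × 0.034159 = 0.997554.

0.998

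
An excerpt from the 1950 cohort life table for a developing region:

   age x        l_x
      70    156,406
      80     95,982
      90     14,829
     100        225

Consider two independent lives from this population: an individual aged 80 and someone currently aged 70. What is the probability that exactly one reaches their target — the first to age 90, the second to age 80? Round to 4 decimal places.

0.5785

p₁ = l_90/l_80 = 14,829/95,982 = 0.154498; p₂ = l_80/l_70 = 95,982/156,406 = 0.613672.
P(exactly one) = p₁(1−p₂) + (1−p₁)p₂ = 0.059687 + 0.518861 = 0.578548.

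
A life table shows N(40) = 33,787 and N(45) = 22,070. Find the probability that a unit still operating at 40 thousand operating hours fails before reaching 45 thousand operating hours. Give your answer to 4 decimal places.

0.3468

P(fail before 45 | operational at 40) = 1 − N(45)/N(40) = 1 − 22,070/33,787 = (11,717)/33,787 = 0.346790.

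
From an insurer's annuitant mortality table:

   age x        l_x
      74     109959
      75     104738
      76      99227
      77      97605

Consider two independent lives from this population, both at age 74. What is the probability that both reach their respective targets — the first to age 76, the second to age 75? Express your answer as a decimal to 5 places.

0.85955

p₁ = l_76/l_74 = 99227/109959 = 0.902400; p₂ = l_75/l_74 = 104738/109959 = 0.952519.
P(both) = p₁ × p₂ = 0.902400 × 0.952519 = 0.859553.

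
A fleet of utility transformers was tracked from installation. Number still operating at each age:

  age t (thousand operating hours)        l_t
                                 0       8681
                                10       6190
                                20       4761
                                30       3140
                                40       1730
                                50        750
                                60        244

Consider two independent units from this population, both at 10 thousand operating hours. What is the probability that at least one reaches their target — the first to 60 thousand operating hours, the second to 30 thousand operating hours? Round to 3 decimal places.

0.527

p₁ = l_60/l_10 = 244/6190 = 0.039418; p₂ = l_30/l_10 = 3140/6190 = 0.507270.
P(at least one) = 1 − (1−p₁)(1−p₂) = 1 − 0.960582 × 0.492730 = 0.526692.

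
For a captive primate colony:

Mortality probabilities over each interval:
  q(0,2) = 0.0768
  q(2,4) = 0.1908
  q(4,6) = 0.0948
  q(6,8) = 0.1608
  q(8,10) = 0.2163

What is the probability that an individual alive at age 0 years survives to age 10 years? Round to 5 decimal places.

Chaining the interval survival probabilities: (1 − 0.0768) × (1 − 0.1908) × (1 − 0.0948) × (1 − 0.1608) × (1 − 0.2163).
= 0.9232 × 0.8092 × 0.9052 × 0.8392 × 0.7837 = 0.444745.

0.44475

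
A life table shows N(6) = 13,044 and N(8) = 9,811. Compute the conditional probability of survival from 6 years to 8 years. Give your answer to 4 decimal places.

0.7521

The conditional survival probability is N(8)/N(6) = 9,811/13,044 = 0.752147.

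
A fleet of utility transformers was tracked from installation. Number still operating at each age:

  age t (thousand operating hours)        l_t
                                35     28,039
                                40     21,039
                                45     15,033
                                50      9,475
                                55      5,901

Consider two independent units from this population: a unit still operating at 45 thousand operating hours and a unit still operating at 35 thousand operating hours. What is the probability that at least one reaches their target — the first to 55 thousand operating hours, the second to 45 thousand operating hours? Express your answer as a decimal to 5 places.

p₁ = l_55/l_45 = 5,901/15,033 = 0.392536; p₂ = l_45/l_35 = 15,033/28,039 = 0.536146.
P(at least one) = 1 − (1−p₁)(1−p₂) = 1 − 0.607464 × 0.463854 = 0.718225.

0.71823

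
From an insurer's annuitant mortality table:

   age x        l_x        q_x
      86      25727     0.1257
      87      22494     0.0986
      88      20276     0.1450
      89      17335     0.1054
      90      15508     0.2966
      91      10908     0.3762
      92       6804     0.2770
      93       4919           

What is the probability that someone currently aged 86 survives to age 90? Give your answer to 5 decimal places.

We want 4p86 = l_90/l_86.
The conditional survival probability is l_90/l_86 = 15508/25727 = 0.602791.

0.60279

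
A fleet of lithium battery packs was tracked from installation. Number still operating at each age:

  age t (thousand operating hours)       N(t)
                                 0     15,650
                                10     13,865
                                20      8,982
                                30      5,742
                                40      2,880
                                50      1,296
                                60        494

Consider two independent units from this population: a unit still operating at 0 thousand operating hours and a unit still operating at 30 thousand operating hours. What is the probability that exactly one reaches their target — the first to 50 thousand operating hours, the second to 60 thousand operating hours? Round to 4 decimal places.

p₁ = N(50)/N(0) = 1,296/15,650 = 0.082812; p₂ = N(60)/N(30) = 494/5,742 = 0.086033.
P(exactly one) = p₁(1−p₂) + (1−p₁)p₂ = 0.075687 + 0.078908 = 0.154596.

0.1546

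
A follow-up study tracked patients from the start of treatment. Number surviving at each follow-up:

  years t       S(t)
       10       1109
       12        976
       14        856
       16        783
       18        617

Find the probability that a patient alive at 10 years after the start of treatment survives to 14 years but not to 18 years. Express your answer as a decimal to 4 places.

0.2155

This is the probability of reaching 14 but not 18, conditional on being alive at 10: (S(14) − S(18)) / S(10).
= (856 − 617) / 1109 = 239 / 1109 = 0.215509.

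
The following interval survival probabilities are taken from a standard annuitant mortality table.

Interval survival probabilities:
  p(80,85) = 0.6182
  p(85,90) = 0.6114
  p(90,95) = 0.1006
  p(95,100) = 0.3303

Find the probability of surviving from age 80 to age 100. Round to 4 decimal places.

0.0126

The overall survival probability is 0.6182 × 0.6114 × 0.1006 × 0.3303.
= 0.012559.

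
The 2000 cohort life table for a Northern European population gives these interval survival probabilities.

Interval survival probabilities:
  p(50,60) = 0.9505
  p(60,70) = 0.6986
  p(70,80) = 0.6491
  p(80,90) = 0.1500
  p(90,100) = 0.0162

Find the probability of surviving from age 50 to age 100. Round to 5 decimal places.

Chaining the interval survival probabilities: 0.9505 × 0.6986 × 0.6491 × 0.1500 × 0.0162.
= 0.001047.

0.00105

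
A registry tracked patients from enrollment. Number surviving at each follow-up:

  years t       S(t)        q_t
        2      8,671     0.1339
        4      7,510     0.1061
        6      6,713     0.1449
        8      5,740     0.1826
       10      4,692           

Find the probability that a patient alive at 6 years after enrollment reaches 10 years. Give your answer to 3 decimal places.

The conditional survival probability is S(10)/S(6) = 4,692/6,713 = 0.698942.

0.699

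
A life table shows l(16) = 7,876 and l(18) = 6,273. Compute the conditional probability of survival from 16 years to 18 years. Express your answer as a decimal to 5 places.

The conditional survival probability is l(18)/l(16) = 6,273/7,876 = 0.796470.

0.79647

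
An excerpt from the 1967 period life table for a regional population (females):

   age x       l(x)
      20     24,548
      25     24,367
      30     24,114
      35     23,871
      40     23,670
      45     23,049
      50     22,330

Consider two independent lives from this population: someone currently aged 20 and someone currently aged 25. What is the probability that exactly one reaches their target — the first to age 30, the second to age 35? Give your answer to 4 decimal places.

0.0373

p₁ = l(30)/l(20) = 24,114/24,548 = 0.982320; p₂ = l(35)/l(25) = 23,871/24,367 = 0.979645.
P(exactly one) = p₁(1−p₂) + (1−p₁)p₂ = 0.019995 + 0.017320 = 0.037315.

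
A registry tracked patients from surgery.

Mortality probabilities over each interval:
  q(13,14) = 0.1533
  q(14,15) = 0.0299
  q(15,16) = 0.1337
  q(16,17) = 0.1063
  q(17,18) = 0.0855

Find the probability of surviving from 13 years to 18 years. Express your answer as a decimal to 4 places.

The overall survival probability is (1 − 0.1533) × (1 − 0.0299) × (1 − 0.1337) × (1 − 0.1063) × (1 − 0.0855).
= 0.8467 × 0.9701 × 0.8663 × 0.8937 × 0.9145 = 0.581554.

0.5816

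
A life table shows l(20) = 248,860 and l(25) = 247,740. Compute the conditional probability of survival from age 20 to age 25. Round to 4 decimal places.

0.9955

The conditional survival probability is l(25)/l(20) = 247,740/248,860 = 0.995499.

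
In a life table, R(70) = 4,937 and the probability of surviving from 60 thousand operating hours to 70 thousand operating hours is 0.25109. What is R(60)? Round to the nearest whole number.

19662

R(60) = R(70) / p = 4,937 / 0.25109 = 19662.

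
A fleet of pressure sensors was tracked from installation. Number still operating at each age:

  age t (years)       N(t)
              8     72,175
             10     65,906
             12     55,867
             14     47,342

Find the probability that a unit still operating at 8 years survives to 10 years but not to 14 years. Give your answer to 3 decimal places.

0.257

This is the probability of reaching 10 but not 14, conditional on being operational at 8: (N(10) − N(14)) / N(8).
= (65,906 − 47,342) / 72,175 = 18,564 / 72,175 = 0.257208.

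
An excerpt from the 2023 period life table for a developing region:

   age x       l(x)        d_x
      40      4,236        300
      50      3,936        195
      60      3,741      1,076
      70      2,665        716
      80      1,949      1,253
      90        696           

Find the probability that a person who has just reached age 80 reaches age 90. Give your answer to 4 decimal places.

The conditional survival probability is l(90)/l(80) = 696/1,949 = 0.357106.

0.3571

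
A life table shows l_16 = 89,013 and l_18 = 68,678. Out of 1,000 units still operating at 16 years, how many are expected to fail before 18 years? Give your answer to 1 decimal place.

The relevant probability is 1 − 68,678/89,013 = 0.228450.
Expected number = 1,000 × 0.228450 = 228.4.

228.4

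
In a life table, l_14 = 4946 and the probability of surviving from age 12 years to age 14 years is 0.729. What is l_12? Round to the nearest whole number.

l_12 = l_14 / p = 4946 / 0.729 = 6785.

6785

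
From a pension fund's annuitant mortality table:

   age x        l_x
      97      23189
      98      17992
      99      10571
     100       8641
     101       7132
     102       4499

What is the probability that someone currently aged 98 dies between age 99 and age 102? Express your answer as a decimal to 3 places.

This is the probability of reaching 99 but not 102, conditional on being alive at 98: (l_99 − l_102) / l_98.
= (10571 − 4499) / 17992 = 6072 / 17992 = 0.337483.

0.337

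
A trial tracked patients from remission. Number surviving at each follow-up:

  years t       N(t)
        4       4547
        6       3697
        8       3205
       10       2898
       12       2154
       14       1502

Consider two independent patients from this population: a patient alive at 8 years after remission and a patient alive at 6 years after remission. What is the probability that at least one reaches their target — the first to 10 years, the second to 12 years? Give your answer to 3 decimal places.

0.960

p₁ = N(10)/N(8) = 2898/3205 = 0.904212; p₂ = N(12)/N(6) = 2154/3697 = 0.582635.
P(at least one) = 1 − (1−p₁)(1−p₂) = 1 − 0.095788 × 0.417365 = 0.960021.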